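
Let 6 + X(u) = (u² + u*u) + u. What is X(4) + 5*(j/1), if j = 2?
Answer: 40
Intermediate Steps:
X(u) = -6 + u + 2*u² (X(u) = -6 + ((u² + u*u) + u) = -6 + ((u² + u²) + u) = -6 + (2*u² + u) = -6 + (u + 2*u²) = -6 + u + 2*u²)
X(4) + 5*(j/1) = (-6 + 4 + 2*4²) + 5*(2/1) = (-6 + 4 + 2*16) + 5*(2*1) = (-6 + 4 + 32) + 5*2 = 30 + 10 = 40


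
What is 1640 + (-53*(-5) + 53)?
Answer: 1958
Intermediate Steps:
1640 + (-53*(-5) + 53) = 1640 + (265 + 53) = 1640 + 318 = 1958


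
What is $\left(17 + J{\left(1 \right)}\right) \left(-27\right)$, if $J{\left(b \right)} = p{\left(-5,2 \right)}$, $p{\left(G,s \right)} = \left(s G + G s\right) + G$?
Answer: $216$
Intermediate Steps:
$p{\left(G,s \right)} = G + 2 G s$ ($p{\left(G,s \right)} = \left(G s + G s\right) + G = 2 G s + G = G + 2 G s$)
$J{\left(b \right)} = -25$ ($J{\left(b \right)} = - 5 \left(1 + 2 \cdot 2\right) = - 5 \left(1 + 4\right) = \left(-5\right) 5 = -25$)
$\left(17 + J{\left(1 \right)}\right) \left(-27\right) = \left(17 - 25\right) \left(-27\right) = \left(-8\right) \left(-27\right) = 216$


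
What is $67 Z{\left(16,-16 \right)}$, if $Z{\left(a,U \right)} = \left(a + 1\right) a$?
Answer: $18224$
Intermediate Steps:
$Z{\left(a,U \right)} = a \left(1 + a\right)$ ($Z{\left(a,U \right)} = \left(1 + a\right) a = a \left(1 + a\right)$)
$67 Z{\left(16,-16 \right)} = 67 \cdot 16 \left(1 + 16\right) = 67 \cdot 16 \cdot 17 = 67 \cdot 272 = 18224$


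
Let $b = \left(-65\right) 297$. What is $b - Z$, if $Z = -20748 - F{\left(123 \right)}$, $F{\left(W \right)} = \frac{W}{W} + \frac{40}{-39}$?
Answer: $\frac{56276}{39} \approx 1443.0$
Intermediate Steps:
$F{\left(W \right)} = - \frac{1}{39}$ ($F{\left(W \right)} = 1 + 40 \left(- \frac{1}{39}\right) = 1 - \frac{40}{39} = - \frac{1}{39}$)
$Z = - \frac{809171}{39}$ ($Z = -20748 - - \frac{1}{39} = -20748 + \frac{1}{39} = - \frac{809171}{39} \approx -20748.0$)
$b = -19305$
$b - Z = -19305 - - \frac{809171}{39} = -19305 + \frac{809171}{39} = \frac{56276}{39}$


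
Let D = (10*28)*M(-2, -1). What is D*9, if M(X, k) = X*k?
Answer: 5040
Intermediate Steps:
D = 560 (D = (10*28)*(-2*(-1)) = 280*2 = 560)
D*9 = 560*9 = 5040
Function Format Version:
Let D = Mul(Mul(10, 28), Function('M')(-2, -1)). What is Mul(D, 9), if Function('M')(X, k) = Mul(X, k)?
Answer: 5040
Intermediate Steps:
D = 560 (D = Mul(Mul(10, 28), Mul(-2, -1)) = Mul(280, 2) = 560)
Mul(D, 9) = Mul(560, 9) = 5040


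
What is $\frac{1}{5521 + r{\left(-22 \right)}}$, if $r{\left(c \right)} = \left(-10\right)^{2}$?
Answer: $\frac{1}{5621} \approx 0.0001779$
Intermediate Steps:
$r{\left(c \right)} = 100$
$\frac{1}{5521 + r{\left(-22 \right)}} = \frac{1}{5521 + 100} = \frac{1}{5621}$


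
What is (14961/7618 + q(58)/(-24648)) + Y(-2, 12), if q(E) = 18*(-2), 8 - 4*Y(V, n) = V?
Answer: 2687353/601822 ≈ 4.4654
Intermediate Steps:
Y(V, n) = 2 - V/4
q(E) = -36
(14961/7618 + q(58)/(-24648)) + Y(-2, 12) = (14961/7618 - 36/(-24648)) + (2 - 1/4*(-2)) = (14961*(1/7618) - 36*(-1/24648)) + (2 + 1/2) = (14961/7618 + 3/2054) + 5/2 = 591399/300911 + 5/2 = 2687353/601822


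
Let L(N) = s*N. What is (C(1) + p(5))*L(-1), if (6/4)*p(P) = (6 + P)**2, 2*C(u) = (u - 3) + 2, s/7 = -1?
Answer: 1694/3 ≈ 564.67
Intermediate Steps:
s = -7 (s = 7*(-1) = -7)
C(u) = -1/2 + u/2 (C(u) = ((u - 3) + 2)/2 = ((-3 + u) + 2)/2 = (-1 + u)/2 = -1/2 + u/2)
L(N) = -7*N
p(P) = 2*(6 + P)**2/3
(C(1) + p(5))*L(-1) = ((-1/2 + (1/2)*1) + 2*(6 + 5)**2/3)*(-7*(-1)) = ((-1/2 + 1/2) + (2/3)*11**2)*7 = (0 + (2/3)*121)*7 = (0 + 242/3)*7 = (242/3)*7 = 1694/3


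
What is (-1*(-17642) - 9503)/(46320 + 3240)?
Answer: 2713/16520 ≈ 0.16423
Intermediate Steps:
(-1*(-17642) - 9503)/(46320 + 3240) = (17642 - 9503)/49560 = 8139*(1/49560) = 2713/16520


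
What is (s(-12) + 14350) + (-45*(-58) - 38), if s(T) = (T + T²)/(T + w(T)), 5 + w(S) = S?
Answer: 490606/29 ≈ 16917.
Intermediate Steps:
w(S) = -5 + S
s(T) = (T + T²)/(-5 + 2*T) (s(T) = (T + T²)/(T + (-5 + T)) = (T + T²)/(-5 + 2*T))
(s(-12) + 14350) + (-45*(-58) - 38) = (-12*(1 - 12)/(-5 + 2*(-12)) + 14350) + (-45*(-58) - 38) = (-12*(-11)/(-5 - 24) + 14350) + (2610 - 38) = (-12*(-11)/(-29) + 14350) + 2572 = (-12*(-1/29)*(-11) + 14350) + 2572 = (-132/29 + 14350) + 2572 = 416018/29 + 2572 = 490606/29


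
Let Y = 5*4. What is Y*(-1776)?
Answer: -35520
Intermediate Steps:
Y = 20
Y*(-1776) = 20*(-1776) = -35520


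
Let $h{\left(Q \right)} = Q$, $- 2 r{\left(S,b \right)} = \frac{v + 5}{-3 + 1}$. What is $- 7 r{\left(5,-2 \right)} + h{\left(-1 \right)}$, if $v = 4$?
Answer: $- \frac{67}{4} \approx -16.75$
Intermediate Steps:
$r{\left(S,b \right)} = \frac{9}{4}$ ($r{\left(S,b \right)} = - \frac{\left(4 + 5\right) \frac{1}{-3 + 1}}{2} = - \frac{9 \frac{1}{-2}}{2} = - \frac{9 \left(- \frac{1}{2}\right)}{2} = \left(- \frac{1}{2}\right) \left(- \frac{9}{2}\right) = \frac{9}{4}$)
$- 7 r{\left(5,-2 \right)} + h{\left(-1 \right)} = \left(-7\right) \frac{9}{4} - 1 = - \frac{63}{4} - 1 = - \frac{67}{4}$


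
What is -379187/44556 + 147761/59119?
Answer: -15833517137/2634106164 ≈ -6.0110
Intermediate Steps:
-379187/44556 + 147761/59119 = -15833517137/2634106164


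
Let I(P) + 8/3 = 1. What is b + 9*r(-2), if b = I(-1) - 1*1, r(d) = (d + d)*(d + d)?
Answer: 424/3 ≈ 141.33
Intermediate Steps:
I(P) = -5/3 (I(P) = -8/3 + 1 = -5/3)
r(d) = 4*d² (r(d) = (2*d)*(2*d) = 4*d²)
b = -8/3 (b = -5/3 - 1*1 = -5/3 - 1 = -8/3 ≈ -2.6667)
b + 9*r(-2) = -8/3 + 9*(4*(-2)²) = -8/3 + 9*(4*4) = -8/3 + 9*16 = -8/3 + 144 = 424/3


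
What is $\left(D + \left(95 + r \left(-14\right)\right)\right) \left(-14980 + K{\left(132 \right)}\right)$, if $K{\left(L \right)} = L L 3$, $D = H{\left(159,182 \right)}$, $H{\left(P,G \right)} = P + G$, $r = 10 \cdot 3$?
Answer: $596672$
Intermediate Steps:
$r = 30$
$H{\left(P,G \right)} = G + P$
$D = 341$ ($D = 182 + 159 = 341$)
$K{\left(L \right)} = 3 L^{2}$ ($K{\left(L \right)} = L^{2} \cdot 3 = 3 L^{2}$)
$\left(D + \left(95 + r \left(-14\right)\right)\right) \left(-14980 + K{\left(132 \right)}\right) = \left(341 + \left(95 + 30 \left(-14\right)\right)\right) \left(-14980 + 3 \cdot 132^{2}\right) = \left(341 + \left(95 - 420\right)\right) \left(-14980 + 3 \cdot 17424\right) = \left(341 - 325\right) \left(-14980 + 52272\right) = 16 \cdot 37292 = 596672$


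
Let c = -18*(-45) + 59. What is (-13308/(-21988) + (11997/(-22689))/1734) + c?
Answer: 20896313303579/24029662758 ≈ 869.60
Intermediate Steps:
c = 869 (c = 810 + 59 = 869)
(-13308/(-21988) + (11997/(-22689))/1734) + c = (-13308/(-21988) + (11997/(-22689))/1734) + 869 = (-13308*(-1/21988) + (11997*(-1/22689))*(1/1734)) + 869 = (3327/5497 - 1333/2521*1/1734) + 869 = (3327/5497 - 1333/4371414) + 869 = 14536366877/24029662758 + 869 = 20896313303579/24029662758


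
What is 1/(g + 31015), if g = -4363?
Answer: 1/26652 ≈ 3.7521e-5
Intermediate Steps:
1/(g + 31015) = 1/(-4363 + 31015) = 1/26652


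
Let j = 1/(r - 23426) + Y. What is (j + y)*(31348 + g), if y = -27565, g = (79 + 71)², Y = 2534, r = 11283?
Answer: -16367176818032/12143 ≈ -1.3479e+9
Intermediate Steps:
g = 22500 (g = 150² = 22500)
j = 30770361/12143 (j = 1/(11283 - 23426) + 2534 = 1/(-12143) + 2534 = -1/12143 + 2534 = 30770361/12143 ≈ 2534.0)
(j + y)*(31348 + g) = (30770361/12143 - 27565)*(31348 + 22500) = -303951434/12143*53848 = -16367176818032/12143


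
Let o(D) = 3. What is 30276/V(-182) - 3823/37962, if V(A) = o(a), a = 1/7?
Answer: 383108681/37962 ≈ 10092.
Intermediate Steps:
a = ⅐ ≈ 0.14286
V(A) = 3
30276/V(-182) - 3823/37962 = 30276/3 - 3823/37962 = 30276*(⅓) - 3823*1/37962 = 10092 - 3823/37962 = 383108681/37962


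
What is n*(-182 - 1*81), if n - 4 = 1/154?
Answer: -162271/154 ≈ -1053.7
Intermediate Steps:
n = 617/154 (n = 4 + 1/154 = 617/154 ≈ 4.0065)
n*(-182 - 1*81) = 617*(-182 - 1*81)/154 = 617*(-182 - 81)/154 = (617/154)*(-263) = -162271/154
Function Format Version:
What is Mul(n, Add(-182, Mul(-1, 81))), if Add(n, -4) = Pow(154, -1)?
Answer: Rational(-162271, 154) ≈ -1053.7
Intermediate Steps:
n = Rational(617, 154) (n = Add(4, Pow(154, -1)) = Add(4, Rational(1, 154)) = Rational(617, 154) ≈ 4.0065)
Mul(n, Add(-182, Mul(-1, 81))) = Mul(Rational(617, 154), Add(-182, Mul(-1, 81))) = Mul(Rational(617, 154), Add(-182, -81)) = Mul(Rational(617, 154), -263) = Rational(-162271, 154)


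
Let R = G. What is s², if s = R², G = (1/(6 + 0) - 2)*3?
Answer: 14641/16 ≈ 915.06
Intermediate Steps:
G = -11/2 (G = (1/6 - 2)*3 = (⅙ - 2)*3 = -11/6*3 = -11/2 ≈ -5.5000)
R = -11/2 ≈ -5.5000
s = 121/4 (s = (-11/2)² = 121/4 ≈ 30.250)
s² = (121/4)² = 14641/16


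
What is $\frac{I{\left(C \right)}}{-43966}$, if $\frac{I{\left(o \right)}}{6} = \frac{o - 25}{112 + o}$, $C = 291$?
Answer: $- \frac{42}{466271} \approx -9.0076 \cdot 10^{-5}$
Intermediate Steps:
$I{\left(o \right)} = \frac{6 \left(-25 + o\right)}{112 + o}$ ($I{\left(o \right)} = 6 \frac{o - 25}{112 + o} = 6 \frac{-25 + o}{112 + o} = \frac{6 \left(-25 + o\right)}{112 + o}$)
$\frac{I{\left(C \right)}}{-43966} = \frac{6 \frac{1}{112 + 291} \left(-25 + 291\right)}{-43966} = 6 \cdot \frac{1}{403} \cdot 266 \left(- \frac{1}{43966}\right) = \frac{1596}{403} \left(- \frac{1}{43966}\right) = - \frac{42}{466271}$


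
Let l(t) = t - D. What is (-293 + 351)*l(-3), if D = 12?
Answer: -870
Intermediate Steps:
l(t) = -12 + t (l(t) = t - 1*12 = t - 12 = -12 + t)
(-293 + 351)*l(-3) = (-293 + 351)*(-12 - 3) = 58*(-15) = -870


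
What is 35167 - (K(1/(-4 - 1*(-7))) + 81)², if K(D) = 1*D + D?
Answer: 256478/9 ≈ 28498.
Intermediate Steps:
K(D) = 2*D (K(D) = D + D = 2*D)
35167 - (K(1/(-4 - 1*(-7))) + 81)² = 35167 - (2/(-4 - 1*(-7)) + 81)² = 35167 - (2/(-4 + 7) + 81)² = 35167 - (2/3 + 81)² = 35167 - (2*(⅓) + 81)² = 35167 - (⅔ + 81)² = 35167 - (245/3)² = 35167 - 1*60025/9 = 35167 - 60025/9 = 256478/9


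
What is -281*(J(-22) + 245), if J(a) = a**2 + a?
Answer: -198667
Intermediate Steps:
J(a) = a + a**2
-281*(J(-22) + 245) = -281*(-22*(1 - 22) + 245) = -281*(-22*(-21) + 245) = -281*(462 + 245) = -281*707 = -198667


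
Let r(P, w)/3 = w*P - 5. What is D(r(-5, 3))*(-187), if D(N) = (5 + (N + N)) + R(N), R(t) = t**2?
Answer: -651695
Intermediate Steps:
r(P, w) = -15 + 3*P*w (r(P, w) = 3*(w*P - 5) = 3*(P*w - 5) = 3*(-5 + P*w) = -15 + 3*P*w)
D(N) = 5 + N**2 + 2*N (D(N) = (5 + (N + N)) + N**2 = (5 + 2*N) + N**2 = 5 + N**2 + 2*N)
D(r(-5, 3))*(-187) = (5 + (-15 + 3*(-5)*3)**2 + 2*(-15 + 3*(-5)*3))*(-187) = (5 + (-15 - 45)**2 + 2*(-15 - 45))*(-187) = (5 + (-60)**2 + 2*(-60))*(-187) = (5 + 3600 - 120)*(-187) = 3485*(-187) = -651695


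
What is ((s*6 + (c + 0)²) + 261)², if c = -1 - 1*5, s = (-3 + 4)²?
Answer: 91809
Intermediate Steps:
s = 1 (s = 1² = 1)
c = -6 (c = -1 - 5 = -6)
((s*6 + (c + 0)²) + 261)² = ((1*6 + (-6 + 0)²) + 261)² = ((6 + (-6)²) + 261)² = ((6 + 36) + 261)² = (42 + 261)² = 303² = 91809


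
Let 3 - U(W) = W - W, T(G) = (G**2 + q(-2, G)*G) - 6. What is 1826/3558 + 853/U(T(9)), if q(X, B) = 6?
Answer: 168914/593 ≈ 284.85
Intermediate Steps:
T(G) = -6 + G**2 + 6*G (T(G) = (G**2 + 6*G) - 6 = -6 + G**2 + 6*G)
U(W) = 3 (U(W) = 3 - (W - W) = 3 - 1*0 = 3 + 0 = 3)
1826/3558 + 853/U(T(9)) = 1826/3558 + 853/3 = 1826*(1/3558) + 853*(1/3) = 913/1779 + 853/3 = 168914/593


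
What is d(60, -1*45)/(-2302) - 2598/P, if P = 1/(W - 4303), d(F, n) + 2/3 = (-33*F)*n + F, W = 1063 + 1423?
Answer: 16299980659/3453 ≈ 4.7205e+6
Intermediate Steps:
W = 2486
d(F, n) = -⅔ + F - 33*F*n (d(F, n) = -⅔ + ((-33*F)*n + F) = -⅔ + (-33*F*n + F) = -⅔ + (F - 33*F*n) = -⅔ + F - 33*F*n)
P = -1/1817 (P = 1/(2486 - 4303) = 1/(-1817) = -1/1817 ≈ -0.00055036)
d(60, -1*45)/(-2302) - 2598/P = (-⅔ + 60 - 33*60*(-1*45))/(-2302) - 2598/(-1/1817) = (-⅔ + 60 - 33*60*(-45))*(-1/2302) - 2598*(-1817) = (-⅔ + 60 + 89100)*(-1/2302) + 4720566 = (267478/3)*(-1/2302) + 4720566 = -133739/3453 + 4720566 = 16299980659/3453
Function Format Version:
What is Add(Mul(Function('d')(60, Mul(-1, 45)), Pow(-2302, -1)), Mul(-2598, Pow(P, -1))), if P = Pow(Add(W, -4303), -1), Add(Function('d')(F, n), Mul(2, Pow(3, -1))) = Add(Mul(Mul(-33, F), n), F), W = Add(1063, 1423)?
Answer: Rational(16299980659, 3453) ≈ 4.7205e+6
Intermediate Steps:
W = 2486
Function('d')(F, n) = Add(Rational(-2, 3), F, Mul(-33, F, n)) (Function('d')(F, n) = Add(Rational(-2, 3), Add(Mul(Mul(-33, F), n), F)) = Add(Rational(-2, 3), Add(Mul(-33, F, n), F)) = Add(Rational(-2, 3), Add(F, Mul(-33, F, n))) = Add(Rational(-2, 3), F, Mul(-33, F, n)))
P = Rational(-1, 1817) (P = Pow(Add(2486, -4303), -1) = Pow(-1817, -1) = Rational(-1, 1817) ≈ -0.00055036)
Add(Mul(Function('d')(60, Mul(-1, 45)), Pow(-2302, -1)), Mul(-2598, Pow(P, -1))) = Add(Mul(Add(Rational(-2, 3), 60, Mul(-33, 60, Mul(-1, 45))), Pow(-2302, -1)), Mul(-2598, Pow(Rational(-1, 1817), -1))) = Add(Mul(Add(Rational(-2, 3), 60, Mul(-33, 60, -45)), Rational(-1, 2302)), Mul(-2598, -1817)) = Add(Mul(Add(Rational(-2, 3), 60, 89100), Rational(-1, 2302)), 4720566) = Add(Mul(Rational(267478, 3), Rational(-1, 2302)), 4720566) = Add(Rational(-133739, 3453), 4720566) = Rational(16299980659, 3453)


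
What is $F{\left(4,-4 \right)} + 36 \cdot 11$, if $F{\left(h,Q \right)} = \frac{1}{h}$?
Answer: $\frac{1585}{4} \approx 396.25$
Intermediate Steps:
$F{\left(4,-4 \right)} + 36 \cdot 11 = \frac{1}{4} + 36 \cdot 11 = \frac{1}{4} + 396 = \frac{1585}{4}$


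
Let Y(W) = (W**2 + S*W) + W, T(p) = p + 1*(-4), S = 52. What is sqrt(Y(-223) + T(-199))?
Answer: sqrt(37707) ≈ 194.18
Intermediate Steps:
T(p) = -4 + p (T(p) = p - 4 = -4 + p)
Y(W) = W**2 + 53*W (Y(W) = (W**2 + 52*W) + W = W**2 + 53*W)
sqrt(Y(-223) + T(-199)) = sqrt(-223*(53 - 223) + (-4 - 199)) = sqrt(-223*(-170) - 203) = sqrt(37910 - 203) = sqrt(37707)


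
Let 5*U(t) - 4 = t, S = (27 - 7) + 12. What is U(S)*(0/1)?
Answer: 0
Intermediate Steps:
S = 32 (S = 20 + 12 = 32)
U(t) = ⅘ + t/5
U(S)*(0/1) = (⅘ + (⅕)*32)*(0/1) = (⅘ + 32/5)*(0*1) = (36/5)*0 = 0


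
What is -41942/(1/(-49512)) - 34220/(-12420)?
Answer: 1289588662495/621 ≈ 2.0766e+9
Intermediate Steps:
-41942/(1/(-49512)) - 34220/(-12420) = -41942/(-1/49512) - 34220*(-1/12420) = -41942*(-49512) + 1711/621 = 2076632304 + 1711/621 = 1289588662495/621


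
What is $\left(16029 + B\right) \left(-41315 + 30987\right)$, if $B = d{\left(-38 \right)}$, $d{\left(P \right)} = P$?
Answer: $-165155048$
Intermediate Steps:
$B = -38$
$\left(16029 + B\right) \left(-41315 + 30987\right) = \left(16029 - 38\right) \left(-41315 + 30987\right) = 15991 \left(-10328\right) = -165155048$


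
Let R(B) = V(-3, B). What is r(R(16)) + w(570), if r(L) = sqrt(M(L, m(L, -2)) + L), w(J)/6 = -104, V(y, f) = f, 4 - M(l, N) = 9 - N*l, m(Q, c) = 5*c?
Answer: -624 + I*sqrt(149) ≈ -624.0 + 12.207*I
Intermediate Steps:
M(l, N) = -5 + N*l (M(l, N) = 4 - (9 - N*l) = 4 + (-9 + N*l) = -5 + N*l)
R(B) = B
w(J) = -624 (w(J) = 6*(-104) = -624)
r(L) = sqrt(-5 - 9*L) (r(L) = sqrt((-5 + (5*(-2))*L) + L) = sqrt((-5 - 10*L) + L) = sqrt(-5 - 9*L))
r(R(16)) + w(570) = sqrt(-5 - 9*16) - 624 = sqrt(-5 - 144) - 624 = sqrt(-149) - 624 = I*sqrt(149) - 624 = -624 + I*sqrt(149)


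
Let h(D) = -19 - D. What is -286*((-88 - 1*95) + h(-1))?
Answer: 57486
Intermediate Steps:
-286*((-88 - 1*95) + h(-1)) = -286*((-88 - 1*95) + (-19 - 1*(-1))) = -286*((-88 - 95) + (-19 + 1)) = -286*(-183 - 18) = -286*(-201) = 57486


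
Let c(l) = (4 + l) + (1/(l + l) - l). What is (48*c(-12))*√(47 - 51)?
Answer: 380*I ≈ 380.0*I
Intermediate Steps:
c(l) = 4 + 1/(2*l) (c(l) = (4 + l) + (1/(2*l) - l) = 4 + 1/(2*l))
(48*c(-12))*√(47 - 51) = (48*(4 + (½)/(-12)))*√(47 - 51) = (48*(4 + (½)*(-1/12)))*√(-4) = (48*(4 - 1/24))*(2*I) = (48*(95/24))*(2*I) = 190*(2*I) = 380*I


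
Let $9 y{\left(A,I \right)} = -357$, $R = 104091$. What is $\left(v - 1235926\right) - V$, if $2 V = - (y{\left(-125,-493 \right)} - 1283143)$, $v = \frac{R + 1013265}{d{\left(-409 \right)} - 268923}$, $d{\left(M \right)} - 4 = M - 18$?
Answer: $- \frac{252851450510}{134673} \approx -1.8775 \cdot 10^{6}$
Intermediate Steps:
$d{\left(M \right)} = -14 + M$ ($d{\left(M \right)} = 4 + \left(M - 18\right) = 4 + \left(-18 + M\right) = -14 + M$)
$y{\left(A,I \right)} = - \frac{119}{3}$ ($y{\left(A,I \right)} = \frac{1}{9} \left(-357\right) = - \frac{119}{3}$)
$v = - \frac{186226}{44891}$ ($v = \frac{104091 + 1013265}{\left(-14 - 409\right) - 268923} = \frac{1117356}{-423 - 268923} = \frac{1117356}{-269346} = 1117356 \left(- \frac{1}{269346}\right) = - \frac{186226}{44891} \approx -4.1484$)
$V = \frac{1924774}{3}$ ($V = \frac{\left(-1\right) \left(- \frac{119}{3} - 1283143\right)}{2} = \frac{\left(-1\right) \left(- \frac{3849548}{3}\right)}{2} = \frac{1}{2} \cdot \frac{3849548}{3} = \frac{1924774}{3} \approx 6.4159 \cdot 10^{5}$)
$\left(v - 1235926\right) - V = \left(- \frac{186226}{44891} - 1235926\right) - \frac{1924774}{3} = - \frac{55482140292}{44891} - \frac{1924774}{3} = - \frac{252851450510}{134673}$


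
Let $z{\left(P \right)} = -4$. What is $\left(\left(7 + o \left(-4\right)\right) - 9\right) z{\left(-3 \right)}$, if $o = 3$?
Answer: $56$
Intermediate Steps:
$\left(\left(7 + o \left(-4\right)\right) - 9\right) z{\left(-3 \right)} = \left(\left(7 + 3 \left(-4\right)\right) - 9\right) \left(-4\right) = \left(\left(7 - 12\right) - 9\right) \left(-4\right) = \left(-5 - 9\right) \left(-4\right) = \left(-14\right) \left(-4\right) = 56$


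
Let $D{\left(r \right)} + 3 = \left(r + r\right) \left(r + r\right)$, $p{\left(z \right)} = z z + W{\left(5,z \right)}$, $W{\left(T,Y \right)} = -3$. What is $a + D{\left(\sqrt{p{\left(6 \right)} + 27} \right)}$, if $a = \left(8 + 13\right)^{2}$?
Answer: $678$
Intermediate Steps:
$p{\left(z \right)} = -3 + z^{2}$ ($p{\left(z \right)} = z z - 3 = z^{2} - 3 = -3 + z^{2}$)
$D{\left(r \right)} = -3 + 4 r^{2}$ ($D{\left(r \right)} = -3 + \left(r + r\right) \left(r + r\right) = -3 + 2 r 2 r = -3 + 4 r^{2}$)
$a = 441$ ($a = 21^{2} = 441$)
$a + D{\left(\sqrt{p{\left(6 \right)} + 27} \right)} = 441 - \left(3 - 4 \left(\sqrt{\left(-3 + 6^{2}\right) + 27}\right)^{2}\right) = 441 - \left(3 - 4 \left(\sqrt{\left(-3 + 36\right) + 27}\right)^{2}\right) = 441 - \left(3 - 4 \left(\sqrt{33 + 27}\right)^{2}\right) = 441 - \left(3 - 4 \left(\sqrt{60}\right)^{2}\right) = 441 - \left(3 - 4 \left(2 \sqrt{15}\right)^{2}\right) = 441 + \left(-3 + 4 \cdot 60\right) = 441 + \left(-3 + 240\right) = 441 + 237 = 678$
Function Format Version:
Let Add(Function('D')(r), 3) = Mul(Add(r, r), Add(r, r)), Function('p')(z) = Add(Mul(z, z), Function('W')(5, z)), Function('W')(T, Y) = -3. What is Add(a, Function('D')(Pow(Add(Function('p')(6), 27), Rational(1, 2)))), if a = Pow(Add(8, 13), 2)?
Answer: 678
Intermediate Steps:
Function('p')(z) = Add(-3, Pow(z, 2)) (Function('p')(z) = Add(Mul(z, z), -3) = Add(Pow(z, 2), -3) = Add(-3, Pow(z, 2)))
Function('D')(r) = Add(-3, Mul(4, Pow(r, 2))) (Function('D')(r) = Add(-3, Mul(Add(r, r), Add(r, r))) = Add(-3, Mul(Mul(2, r), Mul(2, r))) = Add(-3, Mul(4, Pow(r, 2))))
a = 441 (a = Pow(21, 2) = 441)
Add(a, Function('D')(Pow(Add(Function('p')(6), 27), Rational(1, 2)))) = Add(441, Add(-3, Mul(4, Pow(Pow(Add(Add(-3, Pow(6, 2)), 27), Rational(1, 2)), 2)))) = Add(441, Add(-3, Mul(4, Pow(Pow(Add(Add(-3, 36), 27), Rational(1, 2)), 2)))) = Add(441, Add(-3, Mul(4, Pow(Pow(Add(33, 27), Rational(1, 2)), 2)))) = Add(441, Add(-3, Mul(4, Pow(Pow(60, Rational(1, 2)), 2)))) = Add(441, Add(-3, Mul(4, Pow(Mul(2, Pow(15, Rational(1, 2))), 2)))) = Add(441, Add(-3, Mul(4, 60))) = Add(441, Add(-3, 240)) = Add(441, 237) = 678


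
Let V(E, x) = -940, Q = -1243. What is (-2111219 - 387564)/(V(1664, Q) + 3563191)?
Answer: -356969/508893 ≈ -0.70146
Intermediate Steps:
(-2111219 - 387564)/(V(1664, Q) + 3563191) = (-2111219 - 387564)/(-940 + 3563191) = -2498783/3562251 = -2498783*1/3562251 = -356969/508893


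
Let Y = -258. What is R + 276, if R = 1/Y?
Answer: 71207/258 ≈ 276.00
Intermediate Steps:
R = -1/258 (R = 1/(-258) = -1/258 ≈ -0.0038760)
R + 276 = -1/258 + 276 = 71207/258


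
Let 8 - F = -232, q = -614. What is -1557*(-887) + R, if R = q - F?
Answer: 1380205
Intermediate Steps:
F = 240 (F = 8 - 1*(-232) = 8 + 232 = 240)
R = -854 (R = -614 - 1*240 = -614 - 240 = -854)
-1557*(-887) + R = -1557*(-887) - 854 = 1381059 - 854 = 1380205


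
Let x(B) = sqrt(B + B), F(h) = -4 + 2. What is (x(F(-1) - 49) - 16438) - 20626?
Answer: -37064 + I*sqrt(102) ≈ -37064.0 + 10.1*I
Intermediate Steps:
F(h) = -2
x(B) = sqrt(2)*sqrt(B) (x(B) = sqrt(2*B) = sqrt(2)*sqrt(B))
(x(F(-1) - 49) - 16438) - 20626 = (sqrt(2)*sqrt(-2 - 49) - 16438) - 20626 = (sqrt(2)*sqrt(-51) - 16438) - 20626 = (sqrt(2)*(I*sqrt(51)) - 16438) - 20626 = (I*sqrt(102) - 16438) - 20626 = (-16438 + I*sqrt(102)) - 20626 = -37064 + I*sqrt(102)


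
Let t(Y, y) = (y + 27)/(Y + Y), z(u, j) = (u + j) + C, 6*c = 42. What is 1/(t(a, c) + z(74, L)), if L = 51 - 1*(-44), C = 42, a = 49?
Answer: 49/10356 ≈ 0.0047316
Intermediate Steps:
c = 7 (c = (⅙)*42 = 7)
L = 95 (L = 51 + 44 = 95)
z(u, j) = 42 + j + u (z(u, j) = (u + j) + 42 = (j + u) + 42 = 42 + j + u)
t(Y, y) = (27 + y)/(2*Y) (t(Y, y) = (27 + y)/((2*Y)) = (27 + y)*(1/(2*Y)) = (27 + y)/(2*Y))
1/(t(a, c) + z(74, L)) = 1/((½)*(27 + 7)/49 + (42 + 95 + 74)) = 1/((½)*(1/49)*34 + 211) = 1/(17/49 + 211) = 1/(10356/49) = 49/10356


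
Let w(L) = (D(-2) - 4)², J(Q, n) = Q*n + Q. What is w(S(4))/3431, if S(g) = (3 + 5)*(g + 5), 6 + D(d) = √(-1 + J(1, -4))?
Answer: 96/3431 - 40*I/3431 ≈ 0.02798 - 0.011658*I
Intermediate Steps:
J(Q, n) = Q + Q*n
D(d) = -6 + 2*I (D(d) = -6 + √(-1 + 1*(1 - 4)) = -6 + √(-1 + 1*(-3)) = -6 + √(-1 - 3) = -6 + √(-4) = -6 + 2*I)
S(g) = 40 + 8*g (S(g) = 8*(5 + g) = 40 + 8*g)
w(L) = (-10 + 2*I)² (w(L) = ((-6 + 2*I) - 4)² = (-10 + 2*I)²)
w(S(4))/3431 = (96 - 40*I)/3431 = (96 - 40*I)*(1/3431) = 96/3431 - 40*I/3431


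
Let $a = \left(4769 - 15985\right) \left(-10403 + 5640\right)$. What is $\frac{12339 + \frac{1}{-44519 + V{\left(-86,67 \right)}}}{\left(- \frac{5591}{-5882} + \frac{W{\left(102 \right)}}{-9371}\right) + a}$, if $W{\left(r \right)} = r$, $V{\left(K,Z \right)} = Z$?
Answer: $\frac{15116534218868197}{65447167869540002098} \approx 0.00023097$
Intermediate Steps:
$a = 53421808$ ($a = \left(-11216\right) \left(-4763\right) = 53421808$)
$\frac{12339 + \frac{1}{-44519 + V{\left(-86,67 \right)}}}{\left(- \frac{5591}{-5882} + \frac{W{\left(102 \right)}}{-9371}\right) + a} = \frac{12339 + \frac{1}{-44519 + 67}}{\left(- \frac{5591}{-5882} + \frac{102}{-9371}\right) + 53421808} = \frac{12339 + \frac{1}{-44452}}{\left(\left(-5591\right) \left(- \frac{1}{5882}\right) + 102 \left(- \frac{1}{9371}\right)\right) + 53421808} = \frac{12339 - \frac{1}{44452}}{\left(\frac{5591}{5882} - \frac{102}{9371}\right) + 53421808} = \frac{548493227}{44452 \left(\frac{51793297}{55120222} + 53421808\right)} = \frac{548493227}{44452 \cdot \frac{2944621968394673}{55120222}} = \frac{548493227}{44452} \cdot \frac{55120222}{2944621968394673} = \frac{15116534218868197}{65447167869540002098}$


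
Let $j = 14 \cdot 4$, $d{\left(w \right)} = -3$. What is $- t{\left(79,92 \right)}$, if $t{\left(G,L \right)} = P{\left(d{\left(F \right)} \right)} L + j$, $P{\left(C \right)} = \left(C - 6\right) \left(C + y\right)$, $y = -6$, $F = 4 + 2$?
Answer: $-7508$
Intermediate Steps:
$F = 6$
$P{\left(C \right)} = \left(-6 + C\right)^{2}$ ($P{\left(C \right)} = \left(C - 6\right) \left(C - 6\right) = \left(-6 + C\right) \left(-6 + C\right) = \left(-6 + C\right)^{2}$)
$j = 56$
$t{\left(G,L \right)} = 56 + 81 L$ ($t{\left(G,L \right)} = \left(36 + \left(-3\right)^{2} - -36\right) L + 56 = \left(36 + 9 + 36\right) L + 56 = 81 L + 56 = 56 + 81 L$)
$- t{\left(79,92 \right)} = - (56 + 81 \cdot 92) = - (56 + 7452) = \left(-1\right) 7508 = -7508$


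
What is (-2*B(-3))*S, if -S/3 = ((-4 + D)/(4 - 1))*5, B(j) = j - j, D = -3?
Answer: 0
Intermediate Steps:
B(j) = 0
S = 35 (S = -3*(-4 - 3)/(4 - 1)*5 = -3*(-7/3)*5 = -3*(-7*⅓)*5 = -(-7)*5 = -3*(-35/3) = 35)
(-2*B(-3))*S = -2*0*35 = 0*35 = 0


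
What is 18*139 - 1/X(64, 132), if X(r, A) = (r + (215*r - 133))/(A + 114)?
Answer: 34254636/13691 ≈ 2502.0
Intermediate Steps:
X(r, A) = (-133 + 216*r)/(114 + A) (X(r, A) = (r + (-133 + 215*r))/(114 + A) = (-133 + 216*r)/(114 + A))
18*139 - 1/X(64, 132) = 18*139 - 1/((-133 + 216*64)/(114 + 132)) = 2502 - 1/((-133 + 13824)/246) = 2502 - 1/((1/246)*13691) = 2502 - 1/13691/246 = 2502 - 1*246/13691 = 2502 - 246/13691 = 34254636/13691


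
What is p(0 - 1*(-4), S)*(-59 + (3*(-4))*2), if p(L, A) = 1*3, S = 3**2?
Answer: -249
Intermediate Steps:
S = 9
p(L, A) = 3
p(0 - 1*(-4), S)*(-59 + (3*(-4))*2) = 3*(-59 + (3*(-4))*2) = 3*(-59 - 12*2) = 3*(-59 - 24) = 3*(-83) = -249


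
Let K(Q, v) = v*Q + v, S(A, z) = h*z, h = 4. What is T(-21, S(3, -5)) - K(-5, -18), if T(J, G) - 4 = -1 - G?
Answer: -49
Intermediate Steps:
S(A, z) = 4*z
T(J, G) = 3 - G (T(J, G) = 4 + (-1 - G) = 3 - G)
K(Q, v) = v + Q*v (K(Q, v) = Q*v + v = v + Q*v)
T(-21, S(3, -5)) - K(-5, -18) = (3 - 4*(-5)) - (-18)*(1 - 5) = (3 - 1*(-20)) - (-18)*(-4) = (3 + 20) - 1*72 = 23 - 72 = -49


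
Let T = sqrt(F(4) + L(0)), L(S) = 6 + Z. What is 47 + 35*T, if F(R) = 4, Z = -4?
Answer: 47 + 35*sqrt(6) ≈ 132.73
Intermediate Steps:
L(S) = 2 (L(S) = 6 - 4 = 2)
T = sqrt(6) (T = sqrt(4 + 2) = sqrt(6) ≈ 2.4495)
47 + 35*T = 47 + 35*sqrt(6)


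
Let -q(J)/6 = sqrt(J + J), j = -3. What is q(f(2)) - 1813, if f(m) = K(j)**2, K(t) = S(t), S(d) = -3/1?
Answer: -1813 - 18*sqrt(2) ≈ -1838.5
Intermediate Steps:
S(d) = -3 (S(d) = -3*1 = -3)
K(t) = -3
f(m) = 9 (f(m) = (-3)**2 = 9)
q(J) = -6*sqrt(2)*sqrt(J) (q(J) = -6*sqrt(J + J) = -6*sqrt(2)*sqrt(J))
q(f(2)) - 1813 = -6*sqrt(2)*sqrt(9) - 1813 = -6*sqrt(2)*3 - 1813 = -18*sqrt(2) - 1813 = -1813 - 18*sqrt(2)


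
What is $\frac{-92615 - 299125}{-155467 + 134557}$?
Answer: $\frac{13058}{697} \approx 18.735$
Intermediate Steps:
$\frac{-92615 - 299125}{-155467 + 134557} = - \frac{391740}{-20910} = \left(-391740\right) \left(- \frac{1}{20910}\right) = \frac{13058}{697}$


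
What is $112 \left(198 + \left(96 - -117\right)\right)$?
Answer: $46032$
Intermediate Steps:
$112 \left(198 + \left(96 - -117\right)\right) = 112 \left(198 + \left(96 + 117\right)\right) = 112 \left(198 + 213\right) = 112 \cdot 411 = 46032$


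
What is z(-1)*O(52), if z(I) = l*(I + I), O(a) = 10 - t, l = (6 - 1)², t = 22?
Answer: 600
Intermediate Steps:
l = 25 (l = 5² = 25)
O(a) = -12 (O(a) = 10 - 1*22 = 10 - 22 = -12)
z(I) = 50*I (z(I) = 25*(I + I) = 25*(2*I) = 50*I)
z(-1)*O(52) = (50*(-1))*(-12) = -50*(-12) = 600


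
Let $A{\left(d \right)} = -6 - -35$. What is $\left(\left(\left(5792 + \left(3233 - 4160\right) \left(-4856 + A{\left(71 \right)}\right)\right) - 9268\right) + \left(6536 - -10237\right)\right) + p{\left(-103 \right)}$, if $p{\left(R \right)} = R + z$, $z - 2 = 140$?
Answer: $4487965$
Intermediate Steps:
$A{\left(d \right)} = 29$ ($A{\left(d \right)} = -6 + 35 = 29$)
$z = 142$ ($z = 2 + 140 = 142$)
$p{\left(R \right)} = 142 + R$ ($p{\left(R \right)} = R + 142 = 142 + R$)
$\left(\left(\left(5792 + \left(3233 - 4160\right) \left(-4856 + A{\left(71 \right)}\right)\right) - 9268\right) + \left(6536 - -10237\right)\right) + p{\left(-103 \right)} = \left(\left(\left(5792 + \left(3233 - 4160\right) \left(-4856 + 29\right)\right) - 9268\right) + \left(6536 - -10237\right)\right) + \left(142 - 103\right) = \left(\left(\left(5792 - -4474629\right) - 9268\right) + \left(6536 + 10237\right)\right) + 39 = \left(\left(\left(5792 + 4474629\right) - 9268\right) + 16773\right) + 39 = \left(\left(4480421 - 9268\right) + 16773\right) + 39 = \left(4471153 + 16773\right) + 39 = 4487926 + 39 = 4487965$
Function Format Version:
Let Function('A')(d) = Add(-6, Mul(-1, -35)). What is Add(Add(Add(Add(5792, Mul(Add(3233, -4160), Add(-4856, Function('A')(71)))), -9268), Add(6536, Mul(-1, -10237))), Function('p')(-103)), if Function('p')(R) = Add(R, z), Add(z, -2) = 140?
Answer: 4487965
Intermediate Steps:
Function('A')(d) = 29 (Function('A')(d) = Add(-6, 35) = 29)
z = 142 (z = Add(2, 140) = 142)
Function('p')(R) = Add(142, R) (Function('p')(R) = Add(R, 142) = Add(142, R))
Add(Add(Add(Add(5792, Mul(Add(3233, -4160), Add(-4856, Function('A')(71)))), -9268), Add(6536, Mul(-1, -10237))), Function('p')(-103)) = Add(Add(Add(Add(5792, Mul(Add(3233, -4160), Add(-4856, 29))), -9268), Add(6536, Mul(-1, -10237))), Add(142, -103)) = Add(Add(Add(Add(5792, Mul(-927, -4827)), -9268), Add(6536, 10237)), 39) = Add(Add(Add(Add(5792, 4474629), -9268), 16773), 39) = Add(Add(Add(4480421, -9268), 16773), 39) = Add(Add(4471153, 16773), 39) = Add(4487926, 39) = 4487965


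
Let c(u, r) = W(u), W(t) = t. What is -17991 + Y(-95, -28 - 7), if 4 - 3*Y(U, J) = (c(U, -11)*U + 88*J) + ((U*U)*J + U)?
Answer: 85352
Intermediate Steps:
c(u, r) = u
Y(U, J) = 4/3 - 88*J/3 - U/3 - U²/3 - J*U²/3 (Y(U, J) = 4/3 - ((U*U + 88*J) + ((U*U)*J + U))/3 = 4/3 - ((U² + 88*J) + (U²*J + U))/3 = 4/3 - ((U² + 88*J) + (J*U² + U))/3 = 4/3 - ((U² + 88*J) + (U + J*U²))/3 = 4/3 - (U + U² + 88*J + J*U²)/3 = 4/3 + (-88*J/3 - U/3 - U²/3 - J*U²/3) = 4/3 - 88*J/3 - U/3 - U²/3 - J*U²/3)
-17991 + Y(-95, -28 - 7) = -17991 + (4/3 - 88*(-28 - 7)/3 - ⅓*(-95) - ⅓*(-95)² - ⅓*(-28 - 7)*(-95)²) = -17991 + (4/3 - 88/3*(-35) + 95/3 - ⅓*9025 - ⅓*(-35)*9025) = -17991 + (4/3 + 3080/3 + 95/3 - 9025/3 + 315875/3) = -17991 + 103343 = 85352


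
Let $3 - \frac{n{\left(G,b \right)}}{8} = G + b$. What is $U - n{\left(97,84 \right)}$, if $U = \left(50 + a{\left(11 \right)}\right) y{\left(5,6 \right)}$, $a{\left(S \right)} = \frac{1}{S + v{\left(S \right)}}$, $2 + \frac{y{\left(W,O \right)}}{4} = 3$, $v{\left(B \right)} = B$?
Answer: $\frac{17866}{11} \approx 1624.2$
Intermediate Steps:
$n{\left(G,b \right)} = 24 - 8 G - 8 b$ ($n{\left(G,b \right)} = 24 - 8 \left(G + b\right) = 24 - \left(8 G + 8 b\right) = 24 - 8 G - 8 b$)
$y{\left(W,O \right)} = 4$ ($y{\left(W,O \right)} = -8 + 4 \cdot 3 = -8 + 12 = 4$)
$a{\left(S \right)} = \frac{1}{2 S}$ ($a{\left(S \right)} = \frac{1}{S + S} = \frac{1}{2 S}$)
$U = \frac{2202}{11}$ ($U = \left(50 + \frac{1}{2 \cdot 11}\right) 4 = \left(50 + \frac{1}{2} \cdot \frac{1}{11}\right) 4 = \left(50 + \frac{1}{22}\right) 4 = \frac{1101}{22} \cdot 4 = \frac{2202}{11} \approx 200.18$)
$U - n{\left(97,84 \right)} = \frac{2202}{11} - \left(24 - 776 - 672\right) = \frac{2202}{11} - -1424 = \frac{2202}{11} + 1424 = \frac{17866}{11}$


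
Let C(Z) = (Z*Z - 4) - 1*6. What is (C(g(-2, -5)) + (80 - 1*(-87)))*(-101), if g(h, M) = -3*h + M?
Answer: -15958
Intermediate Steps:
g(h, M) = M - 3*h
C(Z) = -10 + Z² (C(Z) = (Z² - 4) - 6 = (-4 + Z²) - 6 = -10 + Z²)
(C(g(-2, -5)) + (80 - 1*(-87)))*(-101) = ((-10 + (-5 - 3*(-2))²) + (80 - 1*(-87)))*(-101) = ((-10 + (-5 + 6)²) + (80 + 87))*(-101) = ((-10 + 1²) + 167)*(-101) = ((-10 + 1) + 167)*(-101) = (-9 + 167)*(-101) = 158*(-101) = -15958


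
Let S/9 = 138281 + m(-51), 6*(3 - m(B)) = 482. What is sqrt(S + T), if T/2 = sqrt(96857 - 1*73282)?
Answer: sqrt(1243833 + 10*sqrt(943)) ≈ 1115.4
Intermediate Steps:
m(B) = -232/3 (m(B) = 3 - 1/6*482 = 3 - 241/3 = -232/3)
T = 10*sqrt(943) (T = 2*sqrt(96857 - 1*73282) = 2*sqrt(96857 - 73282) = 2*sqrt(23575) = 2*(5*sqrt(943)) = 10*sqrt(943) ≈ 307.08)
S = 1243833 (S = 9*(138281 - 232/3) = 9*(414611/3) = 1243833)
sqrt(S + T) = sqrt(1243833 + 10*sqrt(943))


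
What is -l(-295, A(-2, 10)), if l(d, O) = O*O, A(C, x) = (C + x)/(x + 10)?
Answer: -4/25 ≈ -0.16000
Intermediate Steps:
A(C, x) = (C + x)/(10 + x)
l(d, O) = O²
-l(-295, A(-2, 10)) = -((-2 + 10)/(10 + 10))² = -(8/20)² = -((1/20)*8)² = -(⅖)² = -1*4/25 = -4/25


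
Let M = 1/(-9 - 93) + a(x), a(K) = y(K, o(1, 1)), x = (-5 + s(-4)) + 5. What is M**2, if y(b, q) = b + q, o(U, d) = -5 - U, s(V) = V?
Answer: 1042441/10404 ≈ 100.20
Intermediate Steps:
x = -4 (x = (-5 - 4) + 5 = -9 + 5 = -4)
a(K) = -6 + K (a(K) = K + (-5 - 1*1) = K + (-5 - 1) = K - 6 = -6 + K)
M = -1021/102 (M = 1/(-9 - 93) + (-6 - 4) = 1/(-102) - 10 = -1/102 - 10 = -1021/102 ≈ -10.010)
M**2 = (-1021/102)**2 = 1042441/10404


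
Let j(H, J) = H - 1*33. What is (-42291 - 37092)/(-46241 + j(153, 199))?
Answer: 79383/46121 ≈ 1.7212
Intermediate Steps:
j(H, J) = -33 + H (j(H, J) = H - 33 = -33 + H)
(-42291 - 37092)/(-46241 + j(153, 199)) = (-42291 - 37092)/(-46241 + (-33 + 153)) = -79383/(-46241 + 120) = -79383/(-46121) = -79383*(-1/46121) = 79383/46121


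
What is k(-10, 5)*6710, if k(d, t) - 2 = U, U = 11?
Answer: 87230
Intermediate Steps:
k(d, t) = 13 (k(d, t) = 2 + 11 = 13)
k(-10, 5)*6710 = 13*6710 = 87230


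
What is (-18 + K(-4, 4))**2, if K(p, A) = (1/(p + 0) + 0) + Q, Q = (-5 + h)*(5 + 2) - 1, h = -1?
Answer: 60025/16 ≈ 3751.6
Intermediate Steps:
Q = -43 (Q = (-5 - 1)*(5 + 2) - 1 = -6*7 - 1 = -42 - 1 = -43)
K(p, A) = -43 + 1/p (K(p, A) = (1/(p + 0) + 0) - 43 = (1/p + 0) - 43 = 1/p - 43 = -43 + 1/p)
(-18 + K(-4, 4))**2 = (-18 + (-43 + 1/(-4)))**2 = (-18 + (-43 - 1/4))**2 = (-18 - 173/4)**2 = (-245/4)**2 = 60025/16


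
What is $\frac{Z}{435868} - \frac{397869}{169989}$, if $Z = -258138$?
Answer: $- \frac{36216497629}{12348794242} \approx -2.9328$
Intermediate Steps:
$\frac{Z}{435868} - \frac{397869}{169989} = - \frac{258138}{435868} - \frac{397869}{169989} = \left(-258138\right) \frac{1}{435868} - \frac{132623}{56663} = - \frac{129069}{217934} - \frac{132623}{56663} = - \frac{36216497629}{12348794242}$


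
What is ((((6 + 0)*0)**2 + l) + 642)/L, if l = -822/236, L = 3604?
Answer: 75345/425272 ≈ 0.17717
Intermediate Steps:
l = -411/118 (l = -822*1/236 = -411/118 ≈ -3.4831)
((((6 + 0)*0)**2 + l) + 642)/L = ((((6 + 0)*0)**2 - 411/118) + 642)/3604 = (((6*0)**2 - 411/118) + 642)*(1/3604) = ((0**2 - 411/118) + 642)*(1/3604) = ((0 - 411/118) + 642)*(1/3604) = (-411/118 + 642)*(1/3604) = (75345/118)*(1/3604) = 75345/425272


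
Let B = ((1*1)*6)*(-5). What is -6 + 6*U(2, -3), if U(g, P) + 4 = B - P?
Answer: -192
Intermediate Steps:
B = -30 (B = (1*6)*(-5) = 6*(-5) = -30)
U(g, P) = -34 - P (U(g, P) = -4 + (-30 - P) = -34 - P)
-6 + 6*U(2, -3) = -6 + 6*(-34 - 1*(-3)) = -6 + 6*(-34 + 3) = -6 + 6*(-31) = -6 - 186 = -192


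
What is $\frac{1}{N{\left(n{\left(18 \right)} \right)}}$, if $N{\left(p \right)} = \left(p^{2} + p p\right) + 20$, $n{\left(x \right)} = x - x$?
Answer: $\frac{1}{20} \approx 0.05$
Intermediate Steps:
$n{\left(x \right)} = 0$
$N{\left(p \right)} = 20 + 2 p^{2}$ ($N{\left(p \right)} = \left(p^{2} + p^{2}\right) + 20 = 2 p^{2} + 20 = 20 + 2 p^{2}$)
$\frac{1}{N{\left(n{\left(18 \right)} \right)}} = \frac{1}{20 + 2 \cdot 0^{2}} = \frac{1}{20 + 2 \cdot 0} = \frac{1}{20 + 0} = \frac{1}{20}$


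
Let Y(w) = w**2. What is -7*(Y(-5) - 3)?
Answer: -154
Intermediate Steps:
-7*(Y(-5) - 3) = -7*((-5)**2 - 3) = -7*(25 - 3) = -7*22 = -154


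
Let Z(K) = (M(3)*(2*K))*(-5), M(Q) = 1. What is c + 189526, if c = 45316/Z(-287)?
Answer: 271992468/1435 ≈ 1.8954e+5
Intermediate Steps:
Z(K) = -10*K (Z(K) = (1*(2*K))*(-5) = (2*K)*(-5) = -10*K)
c = 22658/1435 (c = 45316/((-10*(-287))) = 45316/2870 = 45316*(1/2870) = 22658/1435 ≈ 15.790)
c + 189526 = 22658/1435 + 189526 = 271992468/1435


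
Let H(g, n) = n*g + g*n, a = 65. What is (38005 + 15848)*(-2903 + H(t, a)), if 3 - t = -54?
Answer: 242715471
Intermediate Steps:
t = 57 (t = 3 - 1*(-54) = 3 + 54 = 57)
H(g, n) = 2*g*n (H(g, n) = g*n + g*n = 2*g*n)
(38005 + 15848)*(-2903 + H(t, a)) = (38005 + 15848)*(-2903 + 2*57*65) = 53853*(-2903 + 7410) = 53853*4507 = 242715471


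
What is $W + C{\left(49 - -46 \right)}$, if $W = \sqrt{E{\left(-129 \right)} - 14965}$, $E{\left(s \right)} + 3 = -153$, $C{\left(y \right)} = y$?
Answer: $95 + i \sqrt{15121} \approx 95.0 + 122.97 i$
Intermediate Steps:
$E{\left(s \right)} = -156$ ($E{\left(s \right)} = -3 - 153 = -156$)
$W = i \sqrt{15121}$ ($W = \sqrt{-156 - 14965} = \sqrt{-15121} = i \sqrt{15121} \approx 122.97 i$)
$W + C{\left(49 - -46 \right)} = i \sqrt{15121} + \left(49 - -46\right) = i \sqrt{15121} + \left(49 + 46\right) = i \sqrt{15121} + 95 = 95 + i \sqrt{15121}$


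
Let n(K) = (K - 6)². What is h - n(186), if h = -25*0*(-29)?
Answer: -32400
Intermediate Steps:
n(K) = (-6 + K)²
h = 0 (h = 0*(-29) = 0)
h - n(186) = 0 - (-6 + 186)² = 0 - 1*180² = 0 - 1*32400 = 0 - 32400 = -32400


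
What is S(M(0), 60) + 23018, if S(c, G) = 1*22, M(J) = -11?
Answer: 23040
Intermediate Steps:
S(c, G) = 22
S(M(0), 60) + 23018 = 22 + 23018 = 23040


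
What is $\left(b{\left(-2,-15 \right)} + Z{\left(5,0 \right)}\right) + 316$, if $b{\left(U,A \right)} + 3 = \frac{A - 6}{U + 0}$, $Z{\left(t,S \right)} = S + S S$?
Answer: $\frac{647}{2} \approx 323.5$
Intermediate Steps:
$Z{\left(t,S \right)} = S + S^{2}$
$b{\left(U,A \right)} = -3 + \frac{-6 + A}{U}$ ($b{\left(U,A \right)} = -3 + \frac{A - 6}{U + 0} = -3 + \frac{-6 + A}{U}$)
$\left(b{\left(-2,-15 \right)} + Z{\left(5,0 \right)}\right) + 316 = \left(\frac{-6 - 15 - -6}{-2} + 0 \left(1 + 0\right)\right) + 316 = \left(- \frac{-6 - 15 + 6}{2} + 0 \cdot 1\right) + 316 = \left(\left(- \frac{1}{2}\right) \left(-15\right) + 0\right) + 316 = \left(\frac{15}{2} + 0\right) + 316 = \frac{15}{2} + 316 = \frac{647}{2}$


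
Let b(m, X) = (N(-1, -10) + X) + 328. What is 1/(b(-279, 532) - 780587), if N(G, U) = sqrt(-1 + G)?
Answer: -779727/607974194531 - I*sqrt(2)/607974194531 ≈ -1.2825e-6 - 2.3261e-12*I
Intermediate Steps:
b(m, X) = 328 + X + I*sqrt(2) (b(m, X) = (sqrt(-1 - 1) + X) + 328 = (sqrt(-2) + X) + 328 = (I*sqrt(2) + X) + 328 = (X + I*sqrt(2)) + 328 = 328 + X + I*sqrt(2))
1/(b(-279, 532) - 780587) = 1/((328 + 532 + I*sqrt(2)) - 780587) = 1/((860 + I*sqrt(2)) - 780587) = 1/(-779727 + I*sqrt(2))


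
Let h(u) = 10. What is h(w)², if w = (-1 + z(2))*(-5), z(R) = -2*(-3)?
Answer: 100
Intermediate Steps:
z(R) = 6
w = -25 (w = (-1 + 6)*(-5) = 5*(-5) = -25)
h(w)² = 10² = 100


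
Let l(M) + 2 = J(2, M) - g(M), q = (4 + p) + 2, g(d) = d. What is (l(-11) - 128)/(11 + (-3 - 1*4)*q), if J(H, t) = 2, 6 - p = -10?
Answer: 9/11 ≈ 0.81818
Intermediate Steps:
p = 16 (p = 6 - 1*(-10) = 6 + 10 = 16)
q = 22 (q = (4 + 16) + 2 = 20 + 2 = 22)
l(M) = -M (l(M) = -2 + (2 - M) = -M)
(l(-11) - 128)/(11 + (-3 - 1*4)*q) = (-1*(-11) - 128)/(11 + (-3 - 1*4)*22) = (11 - 128)/(11 + (-3 - 4)*22) = -117/(11 - 7*22) = -117/(11 - 154) = -117/(-143) = -117*(-1/143) = 9/11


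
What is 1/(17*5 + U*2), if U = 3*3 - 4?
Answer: 1/95 ≈ 0.010526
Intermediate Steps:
U = 5 (U = 9 - 4 = 5)
1/(17*5 + U*2) = 1/(17*5 + 5*2) = 1/(85 + 10) = 1/95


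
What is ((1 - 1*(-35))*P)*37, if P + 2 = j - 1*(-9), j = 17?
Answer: 31968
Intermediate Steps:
P = 24 (P = -2 + (17 - 1*(-9)) = -2 + (17 + 9) = -2 + 26 = 24)
((1 - 1*(-35))*P)*37 = ((1 - 1*(-35))*24)*37 = ((1 + 35)*24)*37 = (36*24)*37 = 864*37 = 31968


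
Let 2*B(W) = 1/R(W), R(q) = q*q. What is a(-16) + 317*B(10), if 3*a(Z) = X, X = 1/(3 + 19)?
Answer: 10561/6600 ≈ 1.6002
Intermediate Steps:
X = 1/22 ≈ 0.045455
R(q) = q**2
a(Z) = 1/66 (a(Z) = (1/3)*(1/22) = 1/66)
B(W) = 1/(2*W**2) (B(W) = 1/(2*(W**2)) = 1/(2*W**2))
a(-16) + 317*B(10) = 1/66 + 317*((1/2)/10**2) = 1/66 + 317*((1/2)*(1/100)) = 1/66 + 317*(1/200) = 1/66 + 317/200 = 10561/6600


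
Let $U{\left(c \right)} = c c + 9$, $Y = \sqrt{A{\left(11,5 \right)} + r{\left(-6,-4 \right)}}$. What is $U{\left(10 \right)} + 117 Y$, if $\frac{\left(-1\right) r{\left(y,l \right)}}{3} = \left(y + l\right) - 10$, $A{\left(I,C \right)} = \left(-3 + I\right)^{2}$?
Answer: $109 + 234 \sqrt{31} \approx 1411.9$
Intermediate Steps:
$r{\left(y,l \right)} = 30 - 3 l - 3 y$ ($r{\left(y,l \right)} = - 3 \left(\left(y + l\right) - 10\right) = - 3 \left(\left(l + y\right) - 10\right) = - 3 \left(-10 + l + y\right) = 30 - 3 l - 3 y$)
$Y = 2 \sqrt{31}$ ($Y = \sqrt{\left(-3 + 11\right)^{2} - -60} = \sqrt{8^{2} + \left(30 + 12 + 18\right)} = \sqrt{64 + 60} = \sqrt{124} = 2 \sqrt{31} \approx 11.136$)
$U{\left(c \right)} = 9 + c^{2}$ ($U{\left(c \right)} = c^{2} + 9 = 9 + c^{2}$)
$U{\left(10 \right)} + 117 Y = \left(9 + 10^{2}\right) + 117 \cdot 2 \sqrt{31} = \left(9 + 100\right) + 234 \sqrt{31} = 109 + 234 \sqrt{31}$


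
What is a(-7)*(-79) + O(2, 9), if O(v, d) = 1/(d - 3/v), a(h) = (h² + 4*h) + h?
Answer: -16588/15 ≈ -1105.9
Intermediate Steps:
a(h) = h² + 5*h
a(-7)*(-79) + O(2, 9) = -7*(5 - 7)*(-79) + 2/(-3 + 9*2) = -7*(-2)*(-79) + 2/(-3 + 18) = 14*(-79) + 2/15 = -1106 + 2*(1/15) = -1106 + 2/15 = -16588/15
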